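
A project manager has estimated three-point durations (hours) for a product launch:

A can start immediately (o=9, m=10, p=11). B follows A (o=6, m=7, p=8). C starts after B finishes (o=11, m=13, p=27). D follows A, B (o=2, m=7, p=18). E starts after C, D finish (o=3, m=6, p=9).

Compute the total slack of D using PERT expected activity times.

7 hours

te_A = (9 + 4·10 + 11)/6 = 60/6 = 10
te_B = (6 + 4·7 + 8)/6 = 42/6 = 7
te_C = (11 + 4·13 + 27)/6 = 90/6 = 15
te_D = (2 + 4·7 + 18)/6 = 48/6 = 8
te_E = (3 + 4·6 + 9)/6 = 36/6 = 6

Forward pass:
ES_A = 0; EF_A = 10
ES_B = 10; EF_B = 10+7 = 17
ES_C = 17; EF_C = 17+15 = 32
ES_D = max(EF_A=10, EF_B=17) = 17; EF_D = 17+8 = 25
ES_E = max(EF_C=32, EF_D=25) = 32; EF_E = 32+6 = 38
Expected project duration μ = 38 hours. Critical path: A → B → C → E.

Backward pass:
LF_E = 38; LS_E = 38−6 = 32
LF_D = LS_E = 32; LS_D = 32−8 = 24
LF_C = LS_E = 32; LS_C = 32−15 = 17
LF_B = min(LS_C=17, LS_D=24) = 17; LS_B = 17−7 = 10
LF_A = min(LS_B=10, LS_D=24) = 10; LS_A = 10−10 = 0
Slack_D = LS_D − ES_D = 24 − 17 = 7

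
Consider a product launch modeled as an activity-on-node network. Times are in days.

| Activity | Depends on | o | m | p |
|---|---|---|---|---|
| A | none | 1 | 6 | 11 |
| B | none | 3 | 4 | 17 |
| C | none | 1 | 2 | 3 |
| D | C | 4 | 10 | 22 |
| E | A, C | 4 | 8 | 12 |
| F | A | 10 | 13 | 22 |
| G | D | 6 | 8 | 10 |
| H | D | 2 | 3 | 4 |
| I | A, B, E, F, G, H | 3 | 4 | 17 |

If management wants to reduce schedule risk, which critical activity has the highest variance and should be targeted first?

D

te_A = (1 + 4·6 + 11)/6 = 36/6 = 6; σ²_A = ((11−1)/6)² = 2.778
te_B = (3 + 4·4 + 17)/6 = 36/6 = 6; σ²_B = ((17−3)/6)² = 5.444
te_C = (1 + 4·2 + 3)/6 = 12/6 = 2; σ²_C = ((3−1)/6)² = 0.111
te_D = (4 + 4·10 + 22)/6 = 66/6 = 11; σ²_D = ((22−4)/6)² = 9.000
te_E = (4 + 4·8 + 12)/6 = 48/6 = 8; σ²_E = ((12−4)/6)² = 1.778
te_F = (10 + 4·13 + 22)/6 = 84/6 = 14; σ²_F = ((22−10)/6)² = 4.000
te_G = (6 + 4·8 + 10)/6 = 48/6 = 8; σ²_G = ((10−6)/6)² = 0.444
te_H = (2 + 4·3 + 4)/6 = 18/6 = 3; σ²_H = ((4−2)/6)² = 0.111
te_I = (3 + 4·4 + 17)/6 = 36/6 = 6; σ²_I = ((17−3)/6)² = 5.444

Forward pass:
ES_A = 0; EF_A = 6
ES_B = 0; EF_B = 6
ES_C = 0; EF_C = 2
ES_D = 2; EF_D = 2+11 = 13
ES_E = max(EF_A=6, EF_C=2) = 6; EF_E = 6+8 = 14
ES_F = 6; EF_F = 6+14 = 20
ES_G = 13; EF_G = 13+8 = 21
ES_H = 13; EF_H = 13+3 = 16
ES_I = max(EF_A=6, EF_B=6, EF_E=14, EF_F=20, EF_G=21, EF_H=16) = 21; EF_I = 21+6 = 27
Expected project duration μ = 27 days. Critical path: C → D → G → I.

Variances on critical path: σ²_C=0.111, σ²_D=9.000, σ²_G=0.444, σ²_I=5.444.
Largest is σ²_D = 9.000.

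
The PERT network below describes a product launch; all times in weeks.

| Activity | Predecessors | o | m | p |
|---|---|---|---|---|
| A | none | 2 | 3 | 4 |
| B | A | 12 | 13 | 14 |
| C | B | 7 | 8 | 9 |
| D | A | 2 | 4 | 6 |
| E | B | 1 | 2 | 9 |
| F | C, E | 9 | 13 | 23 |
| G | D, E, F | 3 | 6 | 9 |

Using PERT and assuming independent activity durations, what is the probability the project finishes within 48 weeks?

0.938

te_A = (2 + 4·3 + 4)/6 = 18/6 = 3; σ²_A = ((4−2)/6)² = 0.111
te_B = (12 + 4·13 + 14)/6 = 78/6 = 13; σ²_B = ((14−12)/6)² = 0.111
te_C = (7 + 4·8 + 9)/6 = 48/6 = 8; σ²_C = ((9−7)/6)² = 0.111
te_D = (2 + 4·4 + 6)/6 = 24/6 = 4; σ²_D = ((6−2)/6)² = 0.444
te_E = (1 + 4·2 + 9)/6 = 18/6 = 3; σ²_E = ((9−1)/6)² = 1.778
te_F = (9 + 4·13 + 23)/6 = 84/6 = 14; σ²_F = ((23−9)/6)² = 5.444
te_G = (3 + 4·6 + 9)/6 = 36/6 = 6; σ²_G = ((9−3)/6)² = 1.000

Forward pass:
ES_A = 0; EF_A = 3
ES_B = 3; EF_B = 3+13 = 16
ES_C = 16; EF_C = 16+8 = 24
ES_D = 3; EF_D = 3+4 = 7
ES_E = 16; EF_E = 16+3 = 19
ES_F = max(EF_C=24, EF_E=19) = 24; EF_F = 24+14 = 38
ES_G = max(EF_D=7, EF_E=19, EF_F=38) = 38; EF_G = 38+6 = 44
Expected project duration μ = 44 weeks. Critical path: A → B → C → F → G.

Variance along critical path = 0.111 + 0.111 + 0.111 + 5.444 + 1.000 = 6.778; σ = √6.778 = 2.603 weeks.
Z = (48 − 44) / 2.603 = 1.536
P(T ≤ 48) = Φ(1.536) ≈ 0.938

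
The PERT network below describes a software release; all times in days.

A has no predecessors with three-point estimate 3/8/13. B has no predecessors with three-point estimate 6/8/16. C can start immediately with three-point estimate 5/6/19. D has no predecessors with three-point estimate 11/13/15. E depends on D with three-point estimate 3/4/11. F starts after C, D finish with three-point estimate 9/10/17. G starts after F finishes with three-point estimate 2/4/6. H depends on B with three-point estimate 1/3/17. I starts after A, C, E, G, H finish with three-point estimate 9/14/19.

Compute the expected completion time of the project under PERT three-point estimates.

te_A = (3 + 4·8 + 13)/6 = 48/6 = 8
te_B = (6 + 4·8 + 16)/6 = 54/6 = 9
te_C = (5 + 4·6 + 19)/6 = 48/6 = 8
te_D = (11 + 4·13 + 15)/6 = 78/6 = 13
te_E = (3 + 4·4 + 11)/6 = 30/6 = 5
te_F = (9 + 4·10 + 17)/6 = 66/6 = 11
te_G = (2 + 4·4 + 6)/6 = 24/6 = 4
te_H = (1 + 4·3 + 17)/6 = 30/6 = 5
te_I = (9 + 4·14 + 19)/6 = 84/6 = 14

Forward pass:
ES_A = 0; EF_A = 8
ES_B = 0; EF_B = 9
ES_C = 0; EF_C = 8
ES_D = 0; EF_D = 13
ES_E = 13; EF_E = 13+5 = 18
ES_F = max(EF_C=8, EF_D=13) = 13; EF_F = 13+11 = 24
ES_G = 24; EF_G = 24+4 = 28
ES_H = 9; EF_H = 9+5 = 14
ES_I = max(EF_A=8, EF_C=8, EF_E=18, EF_G=28, EF_H=14) = 28; EF_I = 28+14 = 42
Expected project duration μ = 42 days. Critical path: D → F → G → I.

42 days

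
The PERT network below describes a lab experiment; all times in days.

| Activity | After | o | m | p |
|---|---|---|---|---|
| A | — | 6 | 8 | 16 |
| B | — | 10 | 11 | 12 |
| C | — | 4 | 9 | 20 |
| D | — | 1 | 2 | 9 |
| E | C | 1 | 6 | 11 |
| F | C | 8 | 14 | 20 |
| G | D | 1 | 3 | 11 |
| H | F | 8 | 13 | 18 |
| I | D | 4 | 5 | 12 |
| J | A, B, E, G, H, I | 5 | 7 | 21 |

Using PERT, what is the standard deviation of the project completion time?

4.58 days

te_A = (6 + 4·8 + 16)/6 = 54/6 = 9; σ²_A = ((16−6)/6)² = 2.778
te_B = (10 + 4·11 + 12)/6 = 66/6 = 11; σ²_B = ((12−10)/6)² = 0.111
te_C = (4 + 4·9 + 20)/6 = 60/6 = 10; σ²_C = ((20−4)/6)² = 7.111
te_D = (1 + 4·2 + 9)/6 = 18/6 = 3; σ²_D = ((9−1)/6)² = 1.778
te_E = (1 + 4·6 + 11)/6 = 36/6 = 6; σ²_E = ((11−1)/6)² = 2.778
te_F = (8 + 4·14 + 20)/6 = 84/6 = 14; σ²_F = ((20−8)/6)² = 4.000
te_G = (1 + 4·3 + 11)/6 = 24/6 = 4; σ²_G = ((11−1)/6)² = 2.778
te_H = (8 + 4·13 + 18)/6 = 78/6 = 13; σ²_H = ((18−8)/6)² = 2.778
te_I = (4 + 4·5 + 12)/6 = 36/6 = 6; σ²_I = ((12−4)/6)² = 1.778
te_J = (5 + 4·7 + 21)/6 = 54/6 = 9; σ²_J = ((21−5)/6)² = 7.111

Forward pass:
ES_A = 0; EF_A = 9
ES_B = 0; EF_B = 11
ES_C = 0; EF_C = 10
ES_D = 0; EF_D = 3
ES_E = 10; EF_E = 10+6 = 16
ES_F = 10; EF_F = 10+14 = 24
ES_G = 3; EF_G = 3+4 = 7
ES_H = 24; EF_H = 24+13 = 37
ES_I = 3; EF_I = 3+6 = 9
ES_J = max(EF_A=9, EF_B=11, EF_E=16, EF_G=7, EF_H=37, EF_I=9) = 37; EF_J = 37+9 = 46
Expected project duration μ = 46 days. Critical path: C → F → H → J.

Variance along critical path = 7.111 + 4.000 + 2.778 + 7.111 = 21.000
σ = √21.000 = 4.583 days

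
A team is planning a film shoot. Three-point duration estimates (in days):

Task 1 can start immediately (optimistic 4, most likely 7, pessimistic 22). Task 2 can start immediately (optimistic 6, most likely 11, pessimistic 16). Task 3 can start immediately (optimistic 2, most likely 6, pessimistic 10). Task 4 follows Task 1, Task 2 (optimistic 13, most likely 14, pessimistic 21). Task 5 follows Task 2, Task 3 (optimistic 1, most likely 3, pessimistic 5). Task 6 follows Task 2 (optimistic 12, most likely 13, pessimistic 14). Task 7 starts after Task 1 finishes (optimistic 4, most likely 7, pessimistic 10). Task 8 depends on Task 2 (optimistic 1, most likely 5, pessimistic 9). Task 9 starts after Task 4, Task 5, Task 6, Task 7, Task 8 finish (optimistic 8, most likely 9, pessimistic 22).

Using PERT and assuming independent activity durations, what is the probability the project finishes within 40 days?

0.829

te_Task 1 = (4 + 4·7 + 22)/6 = 54/6 = 9; σ²_Task 1 = ((22−4)/6)² = 9.000
te_Task 2 = (6 + 4·11 + 16)/6 = 66/6 = 11; σ²_Task 2 = ((16−6)/6)² = 2.778
te_Task 3 = (2 + 4·6 + 10)/6 = 36/6 = 6; σ²_Task 3 = ((10−2)/6)² = 1.778
te_Task 4 = (13 + 4·14 + 21)/6 = 90/6 = 15; σ²_Task 4 = ((21−13)/6)² = 1.778
te_Task 5 = (1 + 4·3 + 5)/6 = 18/6 = 3; σ²_Task 5 = ((5−1)/6)² = 0.444
te_Task 6 = (12 + 4·13 + 14)/6 = 78/6 = 13; σ²_Task 6 = ((14−12)/6)² = 0.111
te_Task 7 = (4 + 4·7 + 10)/6 = 42/6 = 7; σ²_Task 7 = ((10−4)/6)² = 1.000
te_Task 8 = (1 + 4·5 + 9)/6 = 30/6 = 5; σ²_Task 8 = ((9−1)/6)² = 1.778
te_Task 9 = (8 + 4·9 + 22)/6 = 66/6 = 11; σ²_Task 9 = ((22−8)/6)² = 5.444

Forward pass:
ES_Task 1 = 0; EF_Task 1 = 9
ES_Task 2 = 0; EF_Task 2 = 11
ES_Task 3 = 0; EF_Task 3 = 6
ES_Task 4 = max(EF_Task 1=9, EF_Task 2=11) = 11; EF_Task 4 = 11+15 = 26
ES_Task 5 = max(EF_Task 2=11, EF_Task 3=6) = 11; EF_Task 5 = 11+3 = 14
ES_Task 6 = 11; EF_Task 6 = 11+13 = 24
ES_Task 7 = 9; EF_Task 7 = 9+7 = 16
ES_Task 8 = 11; EF_Task 8 = 11+5 = 16
ES_Task 9 = max(EF_Task 4=26, EF_Task 5=14, EF_Task 6=24, EF_Task 7=16, EF_Task 8=16) = 26; EF_Task 9 = 26+11 = 37
Expected project duration μ = 37 days. Critical path: Task 2 → Task 4 → Task 9.

Variance along critical path = 2.778 + 1.778 + 5.444 = 10.000; σ = √10.000 = 3.162 days.
Z = (40 − 37) / 3.162 = 0.949
P(T ≤ 40) = Φ(0.949) ≈ 0.829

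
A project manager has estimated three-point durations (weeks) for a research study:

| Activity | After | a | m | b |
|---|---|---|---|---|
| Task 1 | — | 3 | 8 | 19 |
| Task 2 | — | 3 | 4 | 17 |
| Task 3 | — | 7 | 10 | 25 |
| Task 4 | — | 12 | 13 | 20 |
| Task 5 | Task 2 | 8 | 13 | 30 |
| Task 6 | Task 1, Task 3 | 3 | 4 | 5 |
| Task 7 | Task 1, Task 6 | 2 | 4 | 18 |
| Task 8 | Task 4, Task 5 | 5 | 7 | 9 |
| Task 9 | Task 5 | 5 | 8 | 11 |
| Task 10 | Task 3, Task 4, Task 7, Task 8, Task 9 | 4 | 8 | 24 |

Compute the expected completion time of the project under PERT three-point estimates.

te_Task 1 = (3 + 4·8 + 19)/6 = 54/6 = 9
te_Task 2 = (3 + 4·4 + 17)/6 = 36/6 = 6
te_Task 3 = (7 + 4·10 + 25)/6 = 72/6 = 12
te_Task 4 = (12 + 4·13 + 20)/6 = 84/6 = 14
te_Task 5 = (8 + 4·13 + 30)/6 = 90/6 = 15
te_Task 6 = (3 + 4·4 + 5)/6 = 24/6 = 4
te_Task 7 = (2 + 4·4 + 18)/6 = 36/6 = 6
te_Task 8 = (5 + 4·7 + 9)/6 = 42/6 = 7
te_Task 9 = (5 + 4·8 + 11)/6 = 48/6 = 8
te_Task 10 = (4 + 4·8 + 24)/6 = 60/6 = 10

Forward pass:
ES_Task 1 = 0; EF_Task 1 = 9
ES_Task 2 = 0; EF_Task 2 = 6
ES_Task 3 = 0; EF_Task 3 = 12
ES_Task 4 = 0; EF_Task 4 = 14
ES_Task 5 = 6; EF_Task 5 = 6+15 = 21
ES_Task 6 = max(EF_Task 1=9, EF_Task 3=12) = 12; EF_Task 6 = 12+4 = 16
ES_Task 7 = max(EF_Task 1=9, EF_Task 6=16) = 16; EF_Task 7 = 16+6 = 22
ES_Task 8 = max(EF_Task 4=14, EF_Task 5=21) = 21; EF_Task 8 = 21+7 = 28
ES_Task 9 = 21; EF_Task 9 = 21+8 = 29
ES_Task 10 = max(EF_Task 3=12, EF_Task 4=14, EF_Task 7=22, EF_Task 8=28, EF_Task 9=29) = 29; EF_Task 10 = 29+10 = 39
Expected project duration μ = 39 weeks. Critical path: Task 2 → Task 5 → Task 9 → Task 10.

39 weeks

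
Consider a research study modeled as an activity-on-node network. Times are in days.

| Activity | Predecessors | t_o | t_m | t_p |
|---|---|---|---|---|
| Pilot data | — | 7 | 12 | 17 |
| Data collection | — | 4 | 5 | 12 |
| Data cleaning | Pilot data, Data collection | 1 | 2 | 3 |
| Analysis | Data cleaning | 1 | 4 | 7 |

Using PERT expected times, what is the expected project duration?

te_Pilot data = (7 + 4·12 + 17)/6 = 72/6 = 12
te_Data collection = (4 + 4·5 + 12)/6 = 36/6 = 6
te_Data cleaning = (1 + 4·2 + 3)/6 = 12/6 = 2
te_Analysis = (1 + 4·4 + 7)/6 = 24/6 = 4

Forward pass:
ES_Pilot data = 0; EF_Pilot data = 12
ES_Data collection = 0; EF_Data collection = 6
ES_Data cleaning = max(EF_Pilot data=12, EF_Data collection=6) = 12; EF_Data cleaning = 12+2 = 14
ES_Analysis = 14; EF_Analysis = 14+4 = 18
Expected project duration μ = 18 days. Critical path: Pilot data → Data cleaning → Analysis.

18 days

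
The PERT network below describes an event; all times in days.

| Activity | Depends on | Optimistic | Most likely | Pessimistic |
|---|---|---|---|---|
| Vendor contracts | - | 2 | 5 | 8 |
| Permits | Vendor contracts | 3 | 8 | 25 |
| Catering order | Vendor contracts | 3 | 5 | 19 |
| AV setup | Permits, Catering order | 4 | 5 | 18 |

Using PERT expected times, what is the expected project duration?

te_Vendor contracts = (2 + 4·5 + 8)/6 = 30/6 = 5
te_Permits = (3 + 4·8 + 25)/6 = 60/6 = 10
te_Catering order = (3 + 4·5 + 19)/6 = 42/6 = 7
te_AV setup = (4 + 4·5 + 18)/6 = 42/6 = 7

Forward pass:
ES_Vendor contracts = 0; EF_Vendor contracts = 5
ES_Permits = 5; EF_Permits = 5+10 = 15
ES_Catering order = 5; EF_Catering order = 5+7 = 12
ES_AV setup = max(EF_Permits=15, EF_Catering order=12) = 15; EF_AV setup = 15+7 = 22
Expected project duration μ = 22 days. Critical path: Vendor contracts → Permits → AV setup.

22 days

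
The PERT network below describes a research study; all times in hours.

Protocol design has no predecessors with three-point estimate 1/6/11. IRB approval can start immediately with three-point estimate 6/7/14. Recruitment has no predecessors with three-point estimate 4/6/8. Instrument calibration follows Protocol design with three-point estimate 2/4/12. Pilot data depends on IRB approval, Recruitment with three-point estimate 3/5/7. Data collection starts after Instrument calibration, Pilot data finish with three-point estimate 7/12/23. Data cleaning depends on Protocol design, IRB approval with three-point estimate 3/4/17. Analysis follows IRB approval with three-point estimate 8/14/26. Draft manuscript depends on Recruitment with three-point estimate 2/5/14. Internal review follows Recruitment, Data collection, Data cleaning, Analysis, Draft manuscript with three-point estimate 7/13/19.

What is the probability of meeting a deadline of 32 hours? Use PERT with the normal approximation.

te_Protocol design = (1 + 4·6 + 11)/6 = 36/6 = 6; σ²_Protocol design = ((11−1)/6)² = 2.778
te_IRB approval = (6 + 4·7 + 14)/6 = 48/6 = 8; σ²_IRB approval = ((14−6)/6)² = 1.778
te_Recruitment = (4 + 4·6 + 8)/6 = 36/6 = 6; σ²_Recruitment = ((8−4)/6)² = 0.444
te_Instrument calibration = (2 + 4·4 + 12)/6 = 30/6 = 5; σ²_Instrument calibration = ((12−2)/6)² = 2.778
te_Pilot data = (3 + 4·5 + 7)/6 = 30/6 = 5; σ²_Pilot data = ((7−3)/6)² = 0.444
te_Data collection = (7 + 4·12 + 23)/6 = 78/6 = 13; σ²_Data collection = ((23−7)/6)² = 7.111
te_Data cleaning = (3 + 4·4 + 17)/6 = 36/6 = 6; σ²_Data cleaning = ((17−3)/6)² = 5.444
te_Analysis = (8 + 4·14 + 26)/6 = 90/6 = 15; σ²_Analysis = ((26−8)/6)² = 9.000
te_Draft manuscript = (2 + 4·5 + 14)/6 = 36/6 = 6; σ²_Draft manuscript = ((14−2)/6)² = 4.000
te_Internal review = (7 + 4·13 + 19)/6 = 78/6 = 13; σ²_Internal review = ((19−7)/6)² = 4.000

Forward pass:
ES_Protocol design = 0; EF_Protocol design = 6
ES_IRB approval = 0; EF_IRB approval = 8
ES_Recruitment = 0; EF_Recruitment = 6
ES_Instrument calibration = 6; EF_Instrument calibration = 6+5 = 11
ES_Pilot data = max(EF_IRB approval=8, EF_Recruitment=6) = 8; EF_Pilot data = 8+5 = 13
ES_Data collection = max(EF_Instrument calibration=11, EF_Pilot data=13) = 13; EF_Data collection = 13+13 = 26
ES_Data cleaning = max(EF_Protocol design=6, EF_IRB approval=8) = 8; EF_Data cleaning = 8+6 = 14
ES_Analysis = 8; EF_Analysis = 8+15 = 23
ES_Draft manuscript = 6; EF_Draft manuscript = 6+6 = 12
ES_Internal review = max(EF_Recruitment=6, EF_Data collection=26, EF_Data cleaning=14, EF_Analysis=23, EF_Draft manuscript=12) = 26; EF_Internal review = 26+13 = 39
Expected project duration μ = 39 hours. Critical path: IRB approval → Pilot data → Data collection → Internal review.

Variance along critical path = 1.778 + 0.444 + 7.111 + 4.000 = 13.333; σ = √13.333 = 3.651 hours.
Z = (32 − 39) / 3.651 = -1.917
P(T ≤ 32) = Φ(-1.917) ≈ 0.028

0.028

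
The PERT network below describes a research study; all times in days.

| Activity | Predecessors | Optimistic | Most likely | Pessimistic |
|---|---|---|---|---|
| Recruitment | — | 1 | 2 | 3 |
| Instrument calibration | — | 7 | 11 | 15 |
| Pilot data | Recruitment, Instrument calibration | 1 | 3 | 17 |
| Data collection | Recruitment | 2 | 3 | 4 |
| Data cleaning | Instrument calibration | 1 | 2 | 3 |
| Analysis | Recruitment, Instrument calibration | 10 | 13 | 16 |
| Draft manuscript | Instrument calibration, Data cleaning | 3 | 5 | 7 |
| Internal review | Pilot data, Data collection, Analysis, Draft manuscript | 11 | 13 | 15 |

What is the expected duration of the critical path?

37 days

te_Recruitment = (1 + 4·2 + 3)/6 = 12/6 = 2
te_Instrument calibration = (7 + 4·11 + 15)/6 = 66/6 = 11
te_Pilot data = (1 + 4·3 + 17)/6 = 30/6 = 5
te_Data collection = (2 + 4·3 + 4)/6 = 18/6 = 3
te_Data cleaning = (1 + 4·2 + 3)/6 = 12/6 = 2
te_Analysis = (10 + 4·13 + 16)/6 = 78/6 = 13
te_Draft manuscript = (3 + 4·5 + 7)/6 = 30/6 = 5
te_Internal review = (11 + 4·13 + 15)/6 = 78/6 = 13

Forward pass:
ES_Recruitment = 0; EF_Recruitment = 2
ES_Instrument calibration = 0; EF_Instrument calibration = 11
ES_Pilot data = max(EF_Recruitment=2, EF_Instrument calibration=11) = 11; EF_Pilot data = 11+5 = 16
ES_Data collection = 2; EF_Data collection = 2+3 = 5
ES_Data cleaning = 11; EF_Data cleaning = 11+2 = 13
ES_Analysis = max(EF_Recruitment=2, EF_Instrument calibration=11) = 11; EF_Analysis = 11+13 = 24
ES_Draft manuscript = max(EF_Instrument calibration=11, EF_Data cleaning=13) = 13; EF_Draft manuscript = 13+5 = 18
ES_Internal review = max(EF_Pilot data=16, EF_Data collection=5, EF_Analysis=24, EF_Draft manuscript=18) = 24; EF_Internal review = 24+13 = 37
Expected project duration μ = 37 days. Critical path: Instrument calibration → Analysis → Internal review.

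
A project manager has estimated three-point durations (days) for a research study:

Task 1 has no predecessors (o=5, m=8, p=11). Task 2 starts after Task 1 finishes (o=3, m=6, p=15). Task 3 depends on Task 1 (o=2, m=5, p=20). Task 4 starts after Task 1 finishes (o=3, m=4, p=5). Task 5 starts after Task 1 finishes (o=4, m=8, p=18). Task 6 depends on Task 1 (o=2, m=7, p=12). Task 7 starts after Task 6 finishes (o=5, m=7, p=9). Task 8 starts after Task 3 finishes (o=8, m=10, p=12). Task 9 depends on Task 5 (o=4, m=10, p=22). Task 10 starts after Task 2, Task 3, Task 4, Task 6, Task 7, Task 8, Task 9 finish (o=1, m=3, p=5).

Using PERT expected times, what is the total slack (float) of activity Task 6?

te_Task 1 = (5 + 4·8 + 11)/6 = 48/6 = 8
te_Task 2 = (3 + 4·6 + 15)/6 = 42/6 = 7
te_Task 3 = (2 + 4·5 + 20)/6 = 42/6 = 7
te_Task 4 = (3 + 4·4 + 5)/6 = 24/6 = 4
te_Task 5 = (4 + 4·8 + 18)/6 = 54/6 = 9
te_Task 6 = (2 + 4·7 + 12)/6 = 42/6 = 7
te_Task 7 = (5 + 4·7 + 9)/6 = 42/6 = 7
te_Task 8 = (8 + 4·10 + 12)/6 = 60/6 = 10
te_Task 9 = (4 + 4·10 + 22)/6 = 66/6 = 11
te_Task 10 = (1 + 4·3 + 5)/6 = 18/6 = 3

Forward pass:
ES_Task 1 = 0; EF_Task 1 = 8
ES_Task 2 = 8; EF_Task 2 = 8+7 = 15
ES_Task 3 = 8; EF_Task 3 = 8+7 = 15
ES_Task 4 = 8; EF_Task 4 = 8+4 = 12
ES_Task 5 = 8; EF_Task 5 = 8+9 = 17
ES_Task 6 = 8; EF_Task 6 = 8+7 = 15
ES_Task 7 = 15; EF_Task 7 = 15+7 = 22
ES_Task 8 = 15; EF_Task 8 = 15+10 = 25
ES_Task 9 = 17; EF_Task 9 = 17+11 = 28
ES_Task 10 = max(EF_Task 2=15, EF_Task 3=15, EF_Task 4=12, EF_Task 6=15, EF_Task 7=22, EF_Task 8=25, EF_Task 9=28) = 28; EF_Task 10 = 28+3 = 31
Expected project duration μ = 31 days. Critical path: Task 1 → Task 5 → Task 9 → Task 10.

Backward pass:
LF_Task 10 = 31; LS_Task 10 = 31−3 = 28
LF_Task 9 = LS_Task 10 = 28; LS_Task 9 = 28−11 = 17
LF_Task 8 = LS_Task 10 = 28; LS_Task 8 = 28−10 = 18
LF_Task 7 = LS_Task 10 = 28; LS_Task 7 = 28−7 = 21
LF_Task 6 = min(LS_Task 7=21, LS_Task 10=28) = 21; LS_Task 6 = 21−7 = 14
LF_Task 5 = LS_Task 9 = 17; LS_Task 5 = 17−9 = 8
LF_Task 4 = LS_Task 10 = 28; LS_Task 4 = 28−4 = 24
LF_Task 3 = min(LS_Task 8=18, LS_Task 10=28) = 18; LS_Task 3 = 18−7 = 11
LF_Task 2 = LS_Task 10 = 28; LS_Task 2 = 28−7 = 21
LF_Task 1 = min(LS_Task 2=21, LS_Task 3=11, LS_Task 4=24, LS_Task 5=8, LS_Task 6=14) = 8; LS_Task 1 = 8−8 = 0
Slack_Task 6 = LS_Task 6 − ES_Task 6 = 14 − 8 = 6

6 days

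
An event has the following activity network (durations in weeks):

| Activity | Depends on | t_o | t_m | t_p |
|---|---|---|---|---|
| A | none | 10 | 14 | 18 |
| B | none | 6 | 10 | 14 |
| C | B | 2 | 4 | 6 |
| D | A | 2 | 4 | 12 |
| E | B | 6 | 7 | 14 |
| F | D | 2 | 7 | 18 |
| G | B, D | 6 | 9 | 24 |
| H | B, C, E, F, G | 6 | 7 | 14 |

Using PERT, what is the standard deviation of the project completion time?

te_A = (10 + 4·14 + 18)/6 = 84/6 = 14; σ²_A = ((18−10)/6)² = 1.778
te_B = (6 + 4·10 + 14)/6 = 60/6 = 10; σ²_B = ((14−6)/6)² = 1.778
te_C = (2 + 4·4 + 6)/6 = 24/6 = 4; σ²_C = ((6−2)/6)² = 0.444
te_D = (2 + 4·4 + 12)/6 = 30/6 = 5; σ²_D = ((12−2)/6)² = 2.778
te_E = (6 + 4·7 + 14)/6 = 48/6 = 8; σ²_E = ((14−6)/6)² = 1.778
te_F = (2 + 4·7 + 18)/6 = 48/6 = 8; σ²_F = ((18−2)/6)² = 7.111
te_G = (6 + 4·9 + 24)/6 = 66/6 = 11; σ²_G = ((24−6)/6)² = 9.000
te_H = (6 + 4·7 + 14)/6 = 48/6 = 8; σ²_H = ((14−6)/6)² = 1.778

Forward pass:
ES_A = 0; EF_A = 14
ES_B = 0; EF_B = 10
ES_C = 10; EF_C = 10+4 = 14
ES_D = 14; EF_D = 14+5 = 19
ES_E = 10; EF_E = 10+8 = 18
ES_F = 19; EF_F = 19+8 = 27
ES_G = max(EF_B=10, EF_D=19) = 19; EF_G = 19+11 = 30
ES_H = max(EF_B=10, EF_C=14, EF_E=18, EF_F=27, EF_G=30) = 30; EF_H = 30+8 = 38
Expected project duration μ = 38 weeks. Critical path: A → D → G → H.

Variance along critical path = 1.778 + 2.778 + 9.000 + 1.778 = 15.333
σ = √15.333 = 3.916 weeks

3.92 weeks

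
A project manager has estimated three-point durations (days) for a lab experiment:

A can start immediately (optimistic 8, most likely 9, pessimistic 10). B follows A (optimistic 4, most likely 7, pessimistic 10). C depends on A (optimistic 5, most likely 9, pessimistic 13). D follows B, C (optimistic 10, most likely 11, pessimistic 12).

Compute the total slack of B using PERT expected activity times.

te_A = (8 + 4·9 + 10)/6 = 54/6 = 9
te_B = (4 + 4·7 + 10)/6 = 42/6 = 7
te_C = (5 + 4·9 + 13)/6 = 54/6 = 9
te_D = (10 + 4·11 + 12)/6 = 66/6 = 11

Forward pass:
ES_A = 0; EF_A = 9
ES_B = 9; EF_B = 9+7 = 16
ES_C = 9; EF_C = 9+9 = 18
ES_D = max(EF_B=16, EF_C=18) = 18; EF_D = 18+11 = 29
Expected project duration μ = 29 days. Critical path: A → C → D.

Backward pass:
LF_D = 29; LS_D = 29−11 = 18
LF_C = LS_D = 18; LS_C = 18−9 = 9
LF_B = LS_D = 18; LS_B = 18−7 = 11
LF_A = min(LS_B=11, LS_C=9) = 9; LS_A = 9−9 = 0
Slack_B = LS_B − ES_B = 11 − 9 = 2

2 days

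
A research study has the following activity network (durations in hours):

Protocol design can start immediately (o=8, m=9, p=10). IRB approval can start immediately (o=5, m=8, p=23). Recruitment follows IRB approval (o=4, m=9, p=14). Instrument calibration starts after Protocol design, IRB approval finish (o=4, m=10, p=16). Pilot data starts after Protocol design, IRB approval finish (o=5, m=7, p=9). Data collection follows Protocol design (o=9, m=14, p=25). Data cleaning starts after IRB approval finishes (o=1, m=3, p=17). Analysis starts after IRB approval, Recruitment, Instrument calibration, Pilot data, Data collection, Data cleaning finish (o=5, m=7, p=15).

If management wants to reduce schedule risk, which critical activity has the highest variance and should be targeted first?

te_Protocol design = (8 + 4·9 + 10)/6 = 54/6 = 9; σ²_Protocol design = ((10−8)/6)² = 0.111
te_IRB approval = (5 + 4·8 + 23)/6 = 60/6 = 10; σ²_IRB approval = ((23−5)/6)² = 9.000
te_Recruitment = (4 + 4·9 + 14)/6 = 54/6 = 9; σ²_Recruitment = ((14−4)/6)² = 2.778
te_Instrument calibration = (4 + 4·10 + 16)/6 = 60/6 = 10; σ²_Instrument calibration = ((16−4)/6)² = 4.000
te_Pilot data = (5 + 4·7 + 9)/6 = 42/6 = 7; σ²_Pilot data = ((9−5)/6)² = 0.444
te_Data collection = (9 + 4·14 + 25)/6 = 90/6 = 15; σ²_Data collection = ((25−9)/6)² = 7.111
te_Data cleaning = (1 + 4·3 + 17)/6 = 30/6 = 5; σ²_Data cleaning = ((17−1)/6)² = 7.111
te_Analysis = (5 + 4·7 + 15)/6 = 48/6 = 8; σ²_Analysis = ((15−5)/6)² = 2.778

Forward pass:
ES_Protocol design = 0; EF_Protocol design = 9
ES_IRB approval = 0; EF_IRB approval = 10
ES_Recruitment = 10; EF_Recruitment = 10+9 = 19
ES_Instrument calibration = max(EF_Protocol design=9, EF_IRB approval=10) = 10; EF_Instrument calibration = 10+10 = 20
ES_Pilot data = max(EF_Protocol design=9, EF_IRB approval=10) = 10; EF_Pilot data = 10+7 = 17
ES_Data collection = 9; EF_Data collection = 9+15 = 24
ES_Data cleaning = 10; EF_Data cleaning = 10+5 = 15
ES_Analysis = max(EF_IRB approval=10, EF_Recruitment=19, EF_Instrument calibration=20, EF_Pilot data=17, EF_Data collection=24, EF_Data cleaning=15) = 24; EF_Analysis = 24+8 = 32
Expected project duration μ = 32 hours. Critical path: Protocol design → Data collection → Analysis.

Variances on critical path: σ²_Protocol design=0.111, σ²_Data collection=7.111, σ²_Analysis=2.778.
Largest is σ²_Data collection = 7.111.

Data collection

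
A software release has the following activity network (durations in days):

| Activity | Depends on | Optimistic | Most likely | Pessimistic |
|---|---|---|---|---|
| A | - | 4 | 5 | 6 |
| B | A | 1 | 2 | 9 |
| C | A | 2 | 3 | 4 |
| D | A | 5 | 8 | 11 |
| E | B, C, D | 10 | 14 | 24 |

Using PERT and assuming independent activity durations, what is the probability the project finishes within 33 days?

te_A = (4 + 4·5 + 6)/6 = 30/6 = 5; σ²_A = ((6−4)/6)² = 0.111
te_B = (1 + 4·2 + 9)/6 = 18/6 = 3; σ²_B = ((9−1)/6)² = 1.778
te_C = (2 + 4·3 + 4)/6 = 18/6 = 3; σ²_C = ((4−2)/6)² = 0.111
te_D = (5 + 4·8 + 11)/6 = 48/6 = 8; σ²_D = ((11−5)/6)² = 1.000
te_E = (10 + 4·14 + 24)/6 = 90/6 = 15; σ²_E = ((24−10)/6)² = 5.444

Forward pass:
ES_A = 0; EF_A = 5
ES_B = 5; EF_B = 5+3 = 8
ES_C = 5; EF_C = 5+3 = 8
ES_D = 5; EF_D = 5+8 = 13
ES_E = max(EF_B=8, EF_C=8, EF_D=13) = 13; EF_E = 13+15 = 28
Expected project duration μ = 28 days. Critical path: A → D → E.

Variance along critical path = 0.111 + 1.000 + 5.444 = 6.556; σ = √6.556 = 2.560 days.
Z = (33 − 28) / 2.560 = 1.953
P(T ≤ 33) = Φ(1.953) ≈ 0.975

0.975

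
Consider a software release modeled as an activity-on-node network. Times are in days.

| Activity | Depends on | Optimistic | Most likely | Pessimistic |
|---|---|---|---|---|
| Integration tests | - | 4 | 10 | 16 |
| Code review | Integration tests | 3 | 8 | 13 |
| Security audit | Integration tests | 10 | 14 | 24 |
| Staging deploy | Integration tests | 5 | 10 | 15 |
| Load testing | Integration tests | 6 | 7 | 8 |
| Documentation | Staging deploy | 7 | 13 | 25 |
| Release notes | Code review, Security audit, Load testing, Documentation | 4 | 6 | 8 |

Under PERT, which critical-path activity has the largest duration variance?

Documentation

te_Integration tests = (4 + 4·10 + 16)/6 = 60/6 = 10; σ²_Integration tests = ((16−4)/6)² = 4.000
te_Code review = (3 + 4·8 + 13)/6 = 48/6 = 8; σ²_Code review = ((13−3)/6)² = 2.778
te_Security audit = (10 + 4·14 + 24)/6 = 90/6 = 15; σ²_Security audit = ((24−10)/6)² = 5.444
te_Staging deploy = (5 + 4·10 + 15)/6 = 60/6 = 10; σ²_Staging deploy = ((15−5)/6)² = 2.778
te_Load testing = (6 + 4·7 + 8)/6 = 42/6 = 7; σ²_Load testing = ((8−6)/6)² = 0.111
te_Documentation = (7 + 4·13 + 25)/6 = 84/6 = 14; σ²_Documentation = ((25−7)/6)² = 9.000
te_Release notes = (4 + 4·6 + 8)/6 = 36/6 = 6; σ²_Release notes = ((8−4)/6)² = 0.444

Forward pass:
ES_Integration tests = 0; EF_Integration tests = 10
ES_Code review = 10; EF_Code review = 10+8 = 18
ES_Security audit = 10; EF_Security audit = 10+15 = 25
ES_Staging deploy = 10; EF_Staging deploy = 10+10 = 20
ES_Load testing = 10; EF_Load testing = 10+7 = 17
ES_Documentation = 20; EF_Documentation = 20+14 = 34
ES_Release notes = max(EF_Code review=18, EF_Security audit=25, EF_Load testing=17, EF_Documentation=34) = 34; EF_Release notes = 34+6 = 40
Expected project duration μ = 40 days. Critical path: Integration tests → Staging deploy → Documentation → Release notes.

Variances on critical path: σ²_Integration tests=4.000, σ²_Staging deploy=2.778, σ²_Documentation=9.000, σ²_Release notes=0.444.
Largest is σ²_Documentation = 9.000.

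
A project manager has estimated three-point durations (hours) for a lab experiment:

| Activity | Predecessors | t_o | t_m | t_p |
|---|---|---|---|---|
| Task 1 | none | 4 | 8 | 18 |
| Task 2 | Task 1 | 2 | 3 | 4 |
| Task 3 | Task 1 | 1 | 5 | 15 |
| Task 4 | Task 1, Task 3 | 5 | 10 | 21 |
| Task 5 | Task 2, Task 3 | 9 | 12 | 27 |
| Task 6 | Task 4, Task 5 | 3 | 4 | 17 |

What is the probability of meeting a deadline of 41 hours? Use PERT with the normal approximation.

0.883

te_Task 1 = (4 + 4·8 + 18)/6 = 54/6 = 9; σ²_Task 1 = ((18−4)/6)² = 5.444
te_Task 2 = (2 + 4·3 + 4)/6 = 18/6 = 3; σ²_Task 2 = ((4−2)/6)² = 0.111
te_Task 3 = (1 + 4·5 + 15)/6 = 36/6 = 6; σ²_Task 3 = ((15−1)/6)² = 5.444
te_Task 4 = (5 + 4·10 + 21)/6 = 66/6 = 11; σ²_Task 4 = ((21−5)/6)² = 7.111
te_Task 5 = (9 + 4·12 + 27)/6 = 84/6 = 14; σ²_Task 5 = ((27−9)/6)² = 9.000
te_Task 6 = (3 + 4·4 + 17)/6 = 36/6 = 6; σ²_Task 6 = ((17−3)/6)² = 5.444

Forward pass:
ES_Task 1 = 0; EF_Task 1 = 9
ES_Task 2 = 9; EF_Task 2 = 9+3 = 12
ES_Task 3 = 9; EF_Task 3 = 9+6 = 15
ES_Task 4 = max(EF_Task 1=9, EF_Task 3=15) = 15; EF_Task 4 = 15+11 = 26
ES_Task 5 = max(EF_Task 2=12, EF_Task 3=15) = 15; EF_Task 5 = 15+14 = 29
ES_Task 6 = max(EF_Task 4=26, EF_Task 5=29) = 29; EF_Task 6 = 29+6 = 35
Expected project duration μ = 35 hours. Critical path: Task 1 → Task 3 → Task 5 → Task 6.

Variance along critical path = 5.444 + 5.444 + 9.000 + 5.444 = 25.333; σ = √25.333 = 5.033 hours.
Z = (41 − 35) / 5.033 = 1.192
P(T ≤ 41) = Φ(1.192) ≈ 0.883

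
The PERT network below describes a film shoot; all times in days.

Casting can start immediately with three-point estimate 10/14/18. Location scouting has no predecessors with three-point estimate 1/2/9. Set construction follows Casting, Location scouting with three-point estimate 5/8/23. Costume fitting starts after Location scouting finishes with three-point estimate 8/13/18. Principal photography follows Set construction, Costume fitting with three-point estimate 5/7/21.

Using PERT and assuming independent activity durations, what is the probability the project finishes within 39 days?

te_Casting = (10 + 4·14 + 18)/6 = 84/6 = 14; σ²_Casting = ((18−10)/6)² = 1.778
te_Location scouting = (1 + 4·2 + 9)/6 = 18/6 = 3; σ²_Location scouting = ((9−1)/6)² = 1.778
te_Set construction = (5 + 4·8 + 23)/6 = 60/6 = 10; σ²_Set construction = ((23−5)/6)² = 9.000
te_Costume fitting = (8 + 4·13 + 18)/6 = 78/6 = 13; σ²_Costume fitting = ((18−8)/6)² = 2.778
te_Principal photography = (5 + 4·7 + 21)/6 = 54/6 = 9; σ²_Principal photography = ((21−5)/6)² = 7.111

Forward pass:
ES_Casting = 0; EF_Casting = 14
ES_Location scouting = 0; EF_Location scouting = 3
ES_Set construction = max(EF_Casting=14, EF_Location scouting=3) = 14; EF_Set construction = 14+10 = 24
ES_Costume fitting = 3; EF_Costume fitting = 3+13 = 16
ES_Principal photography = max(EF_Set construction=24, EF_Costume fitting=16) = 24; EF_Principal photography = 24+9 = 33
Expected project duration μ = 33 days. Critical path: Casting → Set construction → Principal photography.

Variance along critical path = 1.778 + 9.000 + 7.111 = 17.889; σ = √17.889 = 4.230 days.
Z = (39 − 33) / 4.230 = 1.419
P(T ≤ 39) = Φ(1.419) ≈ 0.922

0.922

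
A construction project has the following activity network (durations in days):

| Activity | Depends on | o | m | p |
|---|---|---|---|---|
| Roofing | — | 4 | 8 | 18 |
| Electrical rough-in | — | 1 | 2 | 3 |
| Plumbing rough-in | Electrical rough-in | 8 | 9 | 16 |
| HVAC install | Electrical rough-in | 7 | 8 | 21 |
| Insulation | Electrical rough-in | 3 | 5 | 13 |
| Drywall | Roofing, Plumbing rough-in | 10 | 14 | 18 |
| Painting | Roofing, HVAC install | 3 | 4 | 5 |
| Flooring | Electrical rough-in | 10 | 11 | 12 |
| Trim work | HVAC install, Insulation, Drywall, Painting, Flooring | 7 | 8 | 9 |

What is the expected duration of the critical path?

te_Roofing = (4 + 4·8 + 18)/6 = 54/6 = 9
te_Electrical rough-in = (1 + 4·2 + 3)/6 = 12/6 = 2
te_Plumbing rough-in = (8 + 4·9 + 16)/6 = 60/6 = 10
te_HVAC install = (7 + 4·8 + 21)/6 = 60/6 = 10
te_Insulation = (3 + 4·5 + 13)/6 = 36/6 = 6
te_Drywall = (10 + 4·14 + 18)/6 = 84/6 = 14
te_Painting = (3 + 4·4 + 5)/6 = 24/6 = 4
te_Flooring = (10 + 4·11 + 12)/6 = 66/6 = 11
te_Trim work = (7 + 4·8 + 9)/6 = 48/6 = 8

Forward pass:
ES_Roofing = 0; EF_Roofing = 9
ES_Electrical rough-in = 0; EF_Electrical rough-in = 2
ES_Plumbing rough-in = 2; EF_Plumbing rough-in = 2+10 = 12
ES_HVAC install = 2; EF_HVAC install = 2+10 = 12
ES_Insulation = 2; EF_Insulation = 2+6 = 8
ES_Drywall = max(EF_Roofing=9, EF_Plumbing rough-in=12) = 12; EF_Drywall = 12+14 = 26
ES_Painting = max(EF_Roofing=9, EF_HVAC install=12) = 12; EF_Painting = 12+4 = 16
ES_Flooring = 2; EF_Flooring = 2+11 = 13
ES_Trim work = max(EF_HVAC install=12, EF_Insulation=8, EF_Drywall=26, EF_Painting=16, EF_Flooring=13) = 26; EF_Trim work = 26+8 = 34
Expected project duration μ = 34 days. Critical path: Electrical rough-in → Plumbing rough-in → Drywall → Trim work.

34 days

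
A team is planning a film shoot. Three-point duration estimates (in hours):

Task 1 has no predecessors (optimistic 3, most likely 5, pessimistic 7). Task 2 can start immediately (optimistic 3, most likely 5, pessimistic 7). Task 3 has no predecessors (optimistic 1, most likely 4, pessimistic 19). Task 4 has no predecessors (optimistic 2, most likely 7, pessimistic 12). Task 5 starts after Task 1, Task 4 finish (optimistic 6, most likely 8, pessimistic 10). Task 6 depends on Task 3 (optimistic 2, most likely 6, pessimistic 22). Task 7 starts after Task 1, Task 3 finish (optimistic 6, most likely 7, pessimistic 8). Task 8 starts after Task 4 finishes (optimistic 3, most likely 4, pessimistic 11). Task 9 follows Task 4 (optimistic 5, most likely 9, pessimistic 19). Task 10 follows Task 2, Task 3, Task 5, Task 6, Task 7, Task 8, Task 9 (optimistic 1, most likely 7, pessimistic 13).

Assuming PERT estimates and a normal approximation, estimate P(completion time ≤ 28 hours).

te_Task 1 = (3 + 4·5 + 7)/6 = 30/6 = 5; σ²_Task 1 = ((7−3)/6)² = 0.444
te_Task 2 = (3 + 4·5 + 7)/6 = 30/6 = 5; σ²_Task 2 = ((7−3)/6)² = 0.444
te_Task 3 = (1 + 4·4 + 19)/6 = 36/6 = 6; σ²_Task 3 = ((19−1)/6)² = 9.000
te_Task 4 = (2 + 4·7 + 12)/6 = 42/6 = 7; σ²_Task 4 = ((12−2)/6)² = 2.778
te_Task 5 = (6 + 4·8 + 10)/6 = 48/6 = 8; σ²_Task 5 = ((10−6)/6)² = 0.444
te_Task 6 = (2 + 4·6 + 22)/6 = 48/6 = 8; σ²_Task 6 = ((22−2)/6)² = 11.111
te_Task 7 = (6 + 4·7 + 8)/6 = 42/6 = 7; σ²_Task 7 = ((8−6)/6)² = 0.111
te_Task 8 = (3 + 4·4 + 11)/6 = 30/6 = 5; σ²_Task 8 = ((11−3)/6)² = 1.778
te_Task 9 = (5 + 4·9 + 19)/6 = 60/6 = 10; σ²_Task 9 = ((19−5)/6)² = 5.444
te_Task 10 = (1 + 4·7 + 13)/6 = 42/6 = 7; σ²_Task 10 = ((13−1)/6)² = 4.000

Forward pass:
ES_Task 1 = 0; EF_Task 1 = 5
ES_Task 2 = 0; EF_Task 2 = 5
ES_Task 3 = 0; EF_Task 3 = 6
ES_Task 4 = 0; EF_Task 4 = 7
ES_Task 5 = max(EF_Task 1=5, EF_Task 4=7) = 7; EF_Task 5 = 7+8 = 15
ES_Task 6 = 6; EF_Task 6 = 6+8 = 14
ES_Task 7 = max(EF_Task 1=5, EF_Task 3=6) = 6; EF_Task 7 = 6+7 = 13
ES_Task 8 = 7; EF_Task 8 = 7+5 = 12
ES_Task 9 = 7; EF_Task 9 = 7+10 = 17
ES_Task 10 = max(EF_Task 2=5, EF_Task 3=6, EF_Task 5=15, EF_Task 6=14, EF_Task 7=13, EF_Task 8=12, EF_Task 9=17) = 17; EF_Task 10 = 17+7 = 24
Expected project duration μ = 24 hours. Critical path: Task 4 → Task 9 → Task 10.

Variance along critical path = 2.778 + 5.444 + 4.000 = 12.222; σ = √12.222 = 3.496 hours.
Z = (28 − 24) / 3.496 = 1.144
P(T ≤ 28) = Φ(1.144) ≈ 0.874

0.874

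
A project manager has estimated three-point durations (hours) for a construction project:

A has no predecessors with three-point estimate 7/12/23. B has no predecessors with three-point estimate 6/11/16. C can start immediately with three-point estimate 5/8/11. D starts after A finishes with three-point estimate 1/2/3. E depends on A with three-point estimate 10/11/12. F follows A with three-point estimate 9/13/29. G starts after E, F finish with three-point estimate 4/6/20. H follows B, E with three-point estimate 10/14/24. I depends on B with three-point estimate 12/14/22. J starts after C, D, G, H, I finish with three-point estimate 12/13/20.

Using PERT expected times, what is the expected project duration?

te_A = (7 + 4·12 + 23)/6 = 78/6 = 13
te_B = (6 + 4·11 + 16)/6 = 66/6 = 11
te_C = (5 + 4·8 + 11)/6 = 48/6 = 8
te_D = (1 + 4·2 + 3)/6 = 12/6 = 2
te_E = (10 + 4·11 + 12)/6 = 66/6 = 11
te_F = (9 + 4·13 + 29)/6 = 90/6 = 15
te_G = (4 + 4·6 + 20)/6 = 48/6 = 8
te_H = (10 + 4·14 + 24)/6 = 90/6 = 15
te_I = (12 + 4·14 + 22)/6 = 90/6 = 15
te_J = (12 + 4·13 + 20)/6 = 84/6 = 14

Forward pass:
ES_A = 0; EF_A = 13
ES_B = 0; EF_B = 11
ES_C = 0; EF_C = 8
ES_D = 13; EF_D = 13+2 = 15
ES_E = 13; EF_E = 13+11 = 24
ES_F = 13; EF_F = 13+15 = 28
ES_G = max(EF_E=24, EF_F=28) = 28; EF_G = 28+8 = 36
ES_H = max(EF_B=11, EF_E=24) = 24; EF_H = 24+15 = 39
ES_I = 11; EF_I = 11+15 = 26
ES_J = max(EF_C=8, EF_D=15, EF_G=36, EF_H=39, EF_I=26) = 39; EF_J = 39+14 = 53
Expected project duration μ = 53 hours. Critical path: A → E → H → J.

53 hours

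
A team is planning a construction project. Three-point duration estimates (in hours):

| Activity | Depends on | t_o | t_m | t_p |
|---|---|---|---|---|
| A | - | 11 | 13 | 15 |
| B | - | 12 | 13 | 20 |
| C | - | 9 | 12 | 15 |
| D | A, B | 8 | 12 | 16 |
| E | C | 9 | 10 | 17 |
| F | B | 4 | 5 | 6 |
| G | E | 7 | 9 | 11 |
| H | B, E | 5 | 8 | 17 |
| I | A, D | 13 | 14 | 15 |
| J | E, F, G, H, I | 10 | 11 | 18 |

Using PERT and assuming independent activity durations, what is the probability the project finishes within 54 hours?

te_A = (11 + 4·13 + 15)/6 = 78/6 = 13; σ²_A = ((15−11)/6)² = 0.444
te_B = (12 + 4·13 + 20)/6 = 84/6 = 14; σ²_B = ((20−12)/6)² = 1.778
te_C = (9 + 4·12 + 15)/6 = 72/6 = 12; σ²_C = ((15−9)/6)² = 1.000
te_D = (8 + 4·12 + 16)/6 = 72/6 = 12; σ²_D = ((16−8)/6)² = 1.778
te_E = (9 + 4·10 + 17)/6 = 66/6 = 11; σ²_E = ((17−9)/6)² = 1.778
te_F = (4 + 4·5 + 6)/6 = 30/6 = 5; σ²_F = ((6−4)/6)² = 0.111
te_G = (7 + 4·9 + 11)/6 = 54/6 = 9; σ²_G = ((11−7)/6)² = 0.444
te_H = (5 + 4·8 + 17)/6 = 54/6 = 9; σ²_H = ((17−5)/6)² = 4.000
te_I = (13 + 4·14 + 15)/6 = 84/6 = 14; σ²_I = ((15−13)/6)² = 0.111
te_J = (10 + 4·11 + 18)/6 = 72/6 = 12; σ²_J = ((18−10)/6)² = 1.778

Forward pass:
ES_A = 0; EF_A = 13
ES_B = 0; EF_B = 14
ES_C = 0; EF_C = 12
ES_D = max(EF_A=13, EF_B=14) = 14; EF_D = 14+12 = 26
ES_E = 12; EF_E = 12+11 = 23
ES_F = 14; EF_F = 14+5 = 19
ES_G = 23; EF_G = 23+9 = 32
ES_H = max(EF_B=14, EF_E=23) = 23; EF_H = 23+9 = 32
ES_I = max(EF_A=13, EF_D=26) = 26; EF_I = 26+14 = 40
ES_J = max(EF_E=23, EF_F=19, EF_G=32, EF_H=32, EF_I=40) = 40; EF_J = 40+12 = 52
Expected project duration μ = 52 hours. Critical path: B → D → I → J.

Variance along critical path = 1.778 + 1.778 + 0.111 + 1.778 = 5.444; σ = √5.444 = 2.333 hours.
Z = (54 − 52) / 2.333 = 0.857
P(T ≤ 54) = Φ(0.857) ≈ 0.804

0.804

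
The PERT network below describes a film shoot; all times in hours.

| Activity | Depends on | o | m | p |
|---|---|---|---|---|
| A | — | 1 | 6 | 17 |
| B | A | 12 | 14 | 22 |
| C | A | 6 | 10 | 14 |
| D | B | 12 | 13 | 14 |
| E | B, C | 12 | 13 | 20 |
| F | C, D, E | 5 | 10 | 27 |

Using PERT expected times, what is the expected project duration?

te_A = (1 + 4·6 + 17)/6 = 42/6 = 7
te_B = (12 + 4·14 + 22)/6 = 90/6 = 15
te_C = (6 + 4·10 + 14)/6 = 60/6 = 10
te_D = (12 + 4·13 + 14)/6 = 78/6 = 13
te_E = (12 + 4·13 + 20)/6 = 84/6 = 14
te_F = (5 + 4·10 + 27)/6 = 72/6 = 12

Forward pass:
ES_A = 0; EF_A = 7
ES_B = 7; EF_B = 7+15 = 22
ES_C = 7; EF_C = 7+10 = 17
ES_D = 22; EF_D = 22+13 = 35
ES_E = max(EF_B=22, EF_C=17) = 22; EF_E = 22+14 = 36
ES_F = max(EF_C=17, EF_D=35, EF_E=36) = 36; EF_F = 36+12 = 48
Expected project duration μ = 48 hours. Critical path: A → B → E → F.

48 hours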